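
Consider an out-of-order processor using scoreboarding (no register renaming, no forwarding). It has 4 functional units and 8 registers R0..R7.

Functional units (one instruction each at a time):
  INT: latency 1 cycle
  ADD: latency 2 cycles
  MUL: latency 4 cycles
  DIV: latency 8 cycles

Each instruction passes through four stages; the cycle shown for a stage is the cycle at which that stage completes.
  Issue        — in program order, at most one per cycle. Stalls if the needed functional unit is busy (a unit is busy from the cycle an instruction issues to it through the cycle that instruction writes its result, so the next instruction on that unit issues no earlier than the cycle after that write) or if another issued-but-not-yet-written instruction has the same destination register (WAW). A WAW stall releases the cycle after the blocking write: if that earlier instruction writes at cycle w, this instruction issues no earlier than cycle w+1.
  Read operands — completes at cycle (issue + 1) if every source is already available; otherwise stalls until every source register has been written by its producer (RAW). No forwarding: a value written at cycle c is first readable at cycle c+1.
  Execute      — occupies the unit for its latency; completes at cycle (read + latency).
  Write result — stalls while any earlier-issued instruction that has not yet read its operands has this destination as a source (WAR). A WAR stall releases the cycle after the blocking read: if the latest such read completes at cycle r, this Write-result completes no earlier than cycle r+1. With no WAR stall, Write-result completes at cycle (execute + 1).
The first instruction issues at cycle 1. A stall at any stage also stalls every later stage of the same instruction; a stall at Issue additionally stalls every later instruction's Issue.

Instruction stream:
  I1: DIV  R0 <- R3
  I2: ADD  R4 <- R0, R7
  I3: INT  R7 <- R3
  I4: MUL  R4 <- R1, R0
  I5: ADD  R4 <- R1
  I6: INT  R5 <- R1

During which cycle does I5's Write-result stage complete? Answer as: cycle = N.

c1: issue I1 (DIV)
c2: I1 read-ops · issue I2 (ADD)
c3: issue I3 (INT)
c4: I3 read-ops
c5: I3 finished on INT
c10: I1 finished on DIV
c11: I1→R0
c12: I2 read-ops
c13: I3→R7
c14: I2 finished on ADD
c15: I2→R4
c16: issue I4 (MUL)
c17: I4 read-ops
c21: I4 finished on MUL
c22: I4→R4
c23: issue I5 (ADD)
c24: I5 read-ops · issue I6 (INT)
c25: I6 read-ops
c26: I5 finished on ADD · I6 finished on INT
c27: I5→R4 · I6→R5

cycle = 27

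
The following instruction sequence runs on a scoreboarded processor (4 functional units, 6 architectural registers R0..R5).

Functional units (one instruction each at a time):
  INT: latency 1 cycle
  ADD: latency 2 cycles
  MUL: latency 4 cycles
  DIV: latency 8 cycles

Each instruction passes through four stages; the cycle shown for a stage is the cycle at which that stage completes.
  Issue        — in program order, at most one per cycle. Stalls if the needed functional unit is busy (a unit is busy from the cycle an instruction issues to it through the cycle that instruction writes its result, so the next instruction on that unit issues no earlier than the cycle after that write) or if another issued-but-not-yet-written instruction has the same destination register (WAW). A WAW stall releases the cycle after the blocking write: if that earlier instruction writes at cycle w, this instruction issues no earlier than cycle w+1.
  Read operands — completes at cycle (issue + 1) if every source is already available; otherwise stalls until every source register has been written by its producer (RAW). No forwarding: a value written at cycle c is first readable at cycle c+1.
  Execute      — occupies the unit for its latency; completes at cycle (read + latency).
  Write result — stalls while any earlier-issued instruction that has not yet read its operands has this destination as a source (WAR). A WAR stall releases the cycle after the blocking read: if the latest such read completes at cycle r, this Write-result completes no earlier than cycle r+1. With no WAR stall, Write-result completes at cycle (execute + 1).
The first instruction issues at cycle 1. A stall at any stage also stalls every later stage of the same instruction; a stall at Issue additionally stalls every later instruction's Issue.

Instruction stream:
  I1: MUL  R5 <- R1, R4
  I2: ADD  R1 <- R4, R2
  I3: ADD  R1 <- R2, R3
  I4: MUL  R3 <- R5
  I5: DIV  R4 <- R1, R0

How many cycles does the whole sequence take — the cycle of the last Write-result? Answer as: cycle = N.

1) issue 1, read 2, done 6, write 7
2) issue 2, read 3, done 5, write 6
3) issue 7, read 8, done 10, write 11  <struct: ADD busy until I2 writes@6>
4) issue 8, read 9, done 13, write 14
5) issue 9, read 12, done 20, write 21  <RAW R1: wait I3 write@11>

cycle = 21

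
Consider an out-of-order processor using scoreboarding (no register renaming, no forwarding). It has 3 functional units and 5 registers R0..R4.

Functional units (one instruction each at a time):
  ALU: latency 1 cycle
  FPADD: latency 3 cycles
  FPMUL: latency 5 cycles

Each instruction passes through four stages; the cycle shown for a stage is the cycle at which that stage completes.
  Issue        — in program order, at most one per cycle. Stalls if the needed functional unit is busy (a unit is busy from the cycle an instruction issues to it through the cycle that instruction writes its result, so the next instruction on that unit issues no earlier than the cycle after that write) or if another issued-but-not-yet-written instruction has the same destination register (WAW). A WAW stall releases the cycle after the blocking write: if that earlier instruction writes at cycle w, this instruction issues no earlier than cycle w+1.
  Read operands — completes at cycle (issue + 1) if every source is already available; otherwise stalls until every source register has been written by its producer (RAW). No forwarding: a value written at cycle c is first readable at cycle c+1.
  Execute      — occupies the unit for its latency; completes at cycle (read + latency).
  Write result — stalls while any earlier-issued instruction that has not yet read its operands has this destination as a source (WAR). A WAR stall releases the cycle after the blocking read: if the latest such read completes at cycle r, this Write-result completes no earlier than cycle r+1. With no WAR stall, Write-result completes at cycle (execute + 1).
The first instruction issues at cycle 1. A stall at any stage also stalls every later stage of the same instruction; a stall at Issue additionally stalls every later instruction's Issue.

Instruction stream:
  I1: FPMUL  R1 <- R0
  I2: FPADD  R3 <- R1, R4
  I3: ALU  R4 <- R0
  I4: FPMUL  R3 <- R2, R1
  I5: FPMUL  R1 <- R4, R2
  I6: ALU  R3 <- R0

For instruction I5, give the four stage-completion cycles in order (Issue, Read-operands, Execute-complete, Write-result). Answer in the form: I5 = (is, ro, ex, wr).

[1] I1→FPMUL
[2] I1 RO · I2→FPADD
[3] I3→ALU
[4] I3 RO
[5] I3 EX
[7] I1 EX
[8] I1 WR R1
[9] I2 RO
[10] I3 WR R4
[12] I2 EX
[13] I2 WR R3
[14] I4→FPMUL
[15] I4 RO
[20] I4 EX
[21] I4 WR R3
[22] I5→FPMUL
[23] I5 RO · I6→ALU
[24] I6 RO
[25] I6 EX
[26] I6 WR R3
[28] I5 EX
[29] I5 WR R1

I5 = (22, 23, 28, 29)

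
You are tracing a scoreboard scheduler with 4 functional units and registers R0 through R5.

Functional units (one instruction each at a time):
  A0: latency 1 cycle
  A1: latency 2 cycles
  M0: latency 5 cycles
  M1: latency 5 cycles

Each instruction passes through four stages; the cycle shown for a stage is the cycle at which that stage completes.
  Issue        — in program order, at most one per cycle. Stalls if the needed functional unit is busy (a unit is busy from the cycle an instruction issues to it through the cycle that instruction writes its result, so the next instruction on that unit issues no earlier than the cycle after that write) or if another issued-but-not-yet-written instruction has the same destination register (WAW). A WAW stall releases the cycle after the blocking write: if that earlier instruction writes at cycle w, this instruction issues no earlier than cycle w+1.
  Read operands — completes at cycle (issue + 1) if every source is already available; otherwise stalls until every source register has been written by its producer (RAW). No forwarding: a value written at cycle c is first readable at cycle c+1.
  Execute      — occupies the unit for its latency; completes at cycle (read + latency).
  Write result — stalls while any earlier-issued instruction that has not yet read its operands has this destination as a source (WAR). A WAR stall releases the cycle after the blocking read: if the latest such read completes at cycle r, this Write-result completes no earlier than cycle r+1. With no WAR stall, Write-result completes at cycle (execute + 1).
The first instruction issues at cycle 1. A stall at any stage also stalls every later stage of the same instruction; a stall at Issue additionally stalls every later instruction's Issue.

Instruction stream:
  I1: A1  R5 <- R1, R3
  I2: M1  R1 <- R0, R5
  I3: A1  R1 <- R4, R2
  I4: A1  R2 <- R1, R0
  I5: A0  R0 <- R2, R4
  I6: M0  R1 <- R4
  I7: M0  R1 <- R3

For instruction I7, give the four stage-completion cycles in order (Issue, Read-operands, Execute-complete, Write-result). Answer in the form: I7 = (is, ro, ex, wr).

I7 = (28, 29, 34, 35)

cycle 1: issue I1 (A1)
cycle 2: I1 read-ops · issue I2 (M1)
cycle 4: I1 finished on A1
cycle 5: I1→R5
cycle 6: I2 read-ops
cycle 11: I2 finished on M1
cycle 12: I2→R1
cycle 13: issue I3 (A1)
cycle 14: I3 read-ops
cycle 16: I3 finished on A1
cycle 17: I3→R1
cycle 18: issue I4 (A1)
cycle 19: I4 read-ops · issue I5 (A0)
cycle 20: issue I6 (M0)
cycle 21: I4 finished on A1 · I6 read-ops
cycle 22: I4→R2
cycle 23: I5 read-ops
cycle 24: I5 finished on A0
cycle 25: I5→R0
cycle 26: I6 finished on M0
cycle 27: I6→R1
cycle 28: issue I7 (M0)
cycle 29: I7 read-ops
cycle 34: I7 finished on M0
cycle 35: I7→R1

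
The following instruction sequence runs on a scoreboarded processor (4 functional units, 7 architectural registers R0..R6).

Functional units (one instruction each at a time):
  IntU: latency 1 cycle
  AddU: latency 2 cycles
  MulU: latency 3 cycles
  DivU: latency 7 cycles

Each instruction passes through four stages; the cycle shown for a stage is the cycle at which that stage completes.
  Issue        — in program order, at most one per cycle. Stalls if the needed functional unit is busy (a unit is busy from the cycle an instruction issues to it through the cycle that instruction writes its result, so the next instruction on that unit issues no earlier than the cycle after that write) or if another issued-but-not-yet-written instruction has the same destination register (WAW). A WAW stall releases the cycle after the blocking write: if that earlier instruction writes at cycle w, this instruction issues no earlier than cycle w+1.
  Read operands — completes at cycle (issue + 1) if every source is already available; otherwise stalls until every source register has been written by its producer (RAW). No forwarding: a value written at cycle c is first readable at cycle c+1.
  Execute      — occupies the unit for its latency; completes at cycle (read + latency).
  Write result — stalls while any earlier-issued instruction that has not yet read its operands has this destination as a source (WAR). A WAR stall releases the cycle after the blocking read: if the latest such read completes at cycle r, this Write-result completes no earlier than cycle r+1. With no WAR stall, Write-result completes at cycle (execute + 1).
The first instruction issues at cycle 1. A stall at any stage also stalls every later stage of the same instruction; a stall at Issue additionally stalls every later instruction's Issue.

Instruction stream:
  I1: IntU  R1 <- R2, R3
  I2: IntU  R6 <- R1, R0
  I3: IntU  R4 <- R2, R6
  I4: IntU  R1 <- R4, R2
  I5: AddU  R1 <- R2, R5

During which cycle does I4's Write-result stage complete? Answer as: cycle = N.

cycle = 16

c1: I1 issues→IntU
c2: I1 reads
c3: I1 exec-done
c4: I1 writes R1
c5: I2 issues→IntU
c6: I2 reads
c7: I2 exec-done
c8: I2 writes R6
c9: I3 issues→IntU
c10: I3 reads
c11: I3 exec-done
c12: I3 writes R4
c13: I4 issues→IntU
c14: I4 reads
c15: I4 exec-done
c16: I4 writes R1
c17: I5 issues→AddU
c18: I5 reads
c20: I5 exec-done
c21: I5 writes R1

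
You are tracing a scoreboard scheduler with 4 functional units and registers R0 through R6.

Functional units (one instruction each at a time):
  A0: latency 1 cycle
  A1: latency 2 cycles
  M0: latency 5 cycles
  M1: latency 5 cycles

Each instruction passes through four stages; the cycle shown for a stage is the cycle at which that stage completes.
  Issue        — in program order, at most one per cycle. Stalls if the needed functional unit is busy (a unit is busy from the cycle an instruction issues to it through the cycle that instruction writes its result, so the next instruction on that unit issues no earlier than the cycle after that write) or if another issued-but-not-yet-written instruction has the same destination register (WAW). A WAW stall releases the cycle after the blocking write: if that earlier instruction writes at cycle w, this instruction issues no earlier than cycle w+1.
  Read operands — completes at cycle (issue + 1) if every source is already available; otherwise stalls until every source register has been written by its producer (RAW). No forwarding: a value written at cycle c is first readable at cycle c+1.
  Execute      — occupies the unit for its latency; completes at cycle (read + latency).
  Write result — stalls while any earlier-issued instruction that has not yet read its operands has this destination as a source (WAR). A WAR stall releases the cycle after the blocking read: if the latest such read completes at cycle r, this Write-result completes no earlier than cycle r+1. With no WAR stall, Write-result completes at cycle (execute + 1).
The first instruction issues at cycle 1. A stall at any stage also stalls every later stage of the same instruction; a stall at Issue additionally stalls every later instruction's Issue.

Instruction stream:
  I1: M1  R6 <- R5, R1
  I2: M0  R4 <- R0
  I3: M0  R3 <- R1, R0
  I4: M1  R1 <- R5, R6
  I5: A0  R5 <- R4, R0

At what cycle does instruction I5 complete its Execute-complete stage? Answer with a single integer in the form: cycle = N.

t=1  issue I1 (M1)
t=2  I1 read-ops · issue I2 (M0)
t=3  I2 read-ops
t=7  I1 finished on M1
t=8  I1→R6 · I2 finished on M0
t=9  I2→R4
t=10  issue I3 (M0)
t=11  I3 read-ops · issue I4 (M1)
t=12  I4 read-ops · issue I5 (A0)
t=13  I5 read-ops
t=14  I5 finished on A0
t=15  I5→R5
t=16  I3 finished on M0
t=17  I3→R3 · I4 finished on M1
t=18  I4→R1

cycle = 14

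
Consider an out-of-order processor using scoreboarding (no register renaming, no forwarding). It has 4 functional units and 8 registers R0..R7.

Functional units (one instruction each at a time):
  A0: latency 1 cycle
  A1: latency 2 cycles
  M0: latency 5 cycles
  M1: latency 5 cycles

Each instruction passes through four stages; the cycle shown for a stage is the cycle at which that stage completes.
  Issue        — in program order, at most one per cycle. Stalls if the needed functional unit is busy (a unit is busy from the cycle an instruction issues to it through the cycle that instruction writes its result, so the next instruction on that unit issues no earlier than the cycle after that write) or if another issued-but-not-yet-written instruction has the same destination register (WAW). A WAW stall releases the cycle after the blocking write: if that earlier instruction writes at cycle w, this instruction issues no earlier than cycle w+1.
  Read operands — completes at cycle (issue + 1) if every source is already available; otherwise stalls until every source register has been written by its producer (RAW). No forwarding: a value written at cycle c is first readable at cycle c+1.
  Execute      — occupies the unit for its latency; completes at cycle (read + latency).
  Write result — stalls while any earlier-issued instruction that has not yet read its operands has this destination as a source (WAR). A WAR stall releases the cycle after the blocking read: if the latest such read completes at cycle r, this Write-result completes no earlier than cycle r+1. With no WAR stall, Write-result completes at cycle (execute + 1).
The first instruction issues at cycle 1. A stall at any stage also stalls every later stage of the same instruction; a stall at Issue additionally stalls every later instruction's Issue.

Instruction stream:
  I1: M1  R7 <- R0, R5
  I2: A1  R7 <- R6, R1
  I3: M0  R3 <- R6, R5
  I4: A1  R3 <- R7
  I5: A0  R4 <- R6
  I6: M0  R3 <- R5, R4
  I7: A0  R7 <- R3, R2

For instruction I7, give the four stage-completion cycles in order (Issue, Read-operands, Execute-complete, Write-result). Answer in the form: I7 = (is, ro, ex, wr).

I7 = (24, 31, 32, 33)

t=1  I1 issues→M1
t=2  I1 reads
t=7  I1 exec-done
t=8  I1 writes R7
t=9  I2 issues→A1
t=10  I2 reads · I3 issues→M0
t=11  I3 reads
t=12  I2 exec-done
t=13  I2 writes R7
t=16  I3 exec-done
t=17  I3 writes R3
t=18  I4 issues→A1
t=19  I4 reads · I5 issues→A0
t=20  I5 reads
t=21  I4 exec-done · I5 exec-done
t=22  I4 writes R3 · I5 writes R4
t=23  I6 issues→M0
t=24  I6 reads · I7 issues→A0
t=29  I6 exec-done
t=30  I6 writes R3
t=31  I7 reads
t=32  I7 exec-done
t=33  I7 writes R7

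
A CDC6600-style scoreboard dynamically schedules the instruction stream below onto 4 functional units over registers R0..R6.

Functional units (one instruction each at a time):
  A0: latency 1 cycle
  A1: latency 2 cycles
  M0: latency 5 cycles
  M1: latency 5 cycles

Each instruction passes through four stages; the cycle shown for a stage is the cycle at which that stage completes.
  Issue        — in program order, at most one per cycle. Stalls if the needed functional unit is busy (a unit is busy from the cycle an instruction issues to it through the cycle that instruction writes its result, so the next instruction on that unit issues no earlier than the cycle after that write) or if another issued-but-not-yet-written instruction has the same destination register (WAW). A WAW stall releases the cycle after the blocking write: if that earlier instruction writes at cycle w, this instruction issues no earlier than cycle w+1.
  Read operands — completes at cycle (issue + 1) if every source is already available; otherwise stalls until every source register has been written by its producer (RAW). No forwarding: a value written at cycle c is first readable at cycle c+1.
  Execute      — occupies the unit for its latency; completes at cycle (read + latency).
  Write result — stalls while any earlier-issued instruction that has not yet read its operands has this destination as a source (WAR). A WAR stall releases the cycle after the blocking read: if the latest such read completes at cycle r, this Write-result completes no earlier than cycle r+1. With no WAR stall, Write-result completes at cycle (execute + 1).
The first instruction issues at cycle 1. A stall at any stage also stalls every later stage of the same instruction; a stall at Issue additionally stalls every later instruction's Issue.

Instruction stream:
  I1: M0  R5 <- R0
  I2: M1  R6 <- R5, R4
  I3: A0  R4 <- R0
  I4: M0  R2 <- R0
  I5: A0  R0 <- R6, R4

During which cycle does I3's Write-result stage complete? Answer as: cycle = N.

c1: I1 dispatched to M0
c2: I1 operands ready, I2 dispatched to M1
c3: I3 dispatched to A0
c4: I3 operands ready
c5: I3 complete
c7: I1 complete
c8: R5←I1
c9: I2 operands ready, I4 dispatched to M0
c10: R4←I3, I4 operands ready
c11: I5 dispatched to A0
c14: I2 complete
c15: R6←I2, I4 complete
c16: R2←I4, I5 operands ready
c17: I5 complete
c18: R0←I5

cycle = 10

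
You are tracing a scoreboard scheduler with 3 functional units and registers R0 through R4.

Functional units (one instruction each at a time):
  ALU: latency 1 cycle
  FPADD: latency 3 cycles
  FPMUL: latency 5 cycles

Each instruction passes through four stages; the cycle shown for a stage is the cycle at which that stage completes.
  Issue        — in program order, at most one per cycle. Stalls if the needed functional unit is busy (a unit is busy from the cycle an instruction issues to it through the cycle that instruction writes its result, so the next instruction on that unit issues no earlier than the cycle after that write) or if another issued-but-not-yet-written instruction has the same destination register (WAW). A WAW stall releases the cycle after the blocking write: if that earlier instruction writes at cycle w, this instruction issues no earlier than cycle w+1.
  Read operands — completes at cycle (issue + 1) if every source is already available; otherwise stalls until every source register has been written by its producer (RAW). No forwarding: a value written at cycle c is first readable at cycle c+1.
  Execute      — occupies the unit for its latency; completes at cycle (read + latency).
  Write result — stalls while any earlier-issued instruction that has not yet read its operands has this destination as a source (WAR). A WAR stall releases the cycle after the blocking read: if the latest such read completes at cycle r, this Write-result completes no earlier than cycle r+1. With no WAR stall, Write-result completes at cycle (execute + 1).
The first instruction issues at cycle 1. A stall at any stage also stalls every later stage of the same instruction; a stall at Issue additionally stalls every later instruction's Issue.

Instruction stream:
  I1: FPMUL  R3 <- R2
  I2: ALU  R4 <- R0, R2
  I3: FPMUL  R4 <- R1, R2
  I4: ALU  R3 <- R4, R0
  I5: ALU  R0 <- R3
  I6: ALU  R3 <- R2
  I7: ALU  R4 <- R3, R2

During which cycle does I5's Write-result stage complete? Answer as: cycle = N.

t=1  I1 issues→FPMUL
t=2  I1 reads; I2 issues→ALU
t=3  I2 reads
t=4  I2 exec-done
t=5  I2 writes R4
t=7  I1 exec-done
t=8  I1 writes R3
t=9  I3 issues→FPMUL
t=10  I3 reads; I4 issues→ALU
t=15  I3 exec-done
t=16  I3 writes R4
t=17  I4 reads
t=18  I4 exec-done
t=19  I4 writes R3
t=20  I5 issues→ALU
t=21  I5 reads
t=22  I5 exec-done
t=23  I5 writes R0
t=24  I6 issues→ALU
t=25  I6 reads
t=26  I6 exec-done
t=27  I6 writes R3
t=28  I7 issues→ALU
t=29  I7 reads
t=30  I7 exec-done
t=31  I7 writes R4

cycle = 23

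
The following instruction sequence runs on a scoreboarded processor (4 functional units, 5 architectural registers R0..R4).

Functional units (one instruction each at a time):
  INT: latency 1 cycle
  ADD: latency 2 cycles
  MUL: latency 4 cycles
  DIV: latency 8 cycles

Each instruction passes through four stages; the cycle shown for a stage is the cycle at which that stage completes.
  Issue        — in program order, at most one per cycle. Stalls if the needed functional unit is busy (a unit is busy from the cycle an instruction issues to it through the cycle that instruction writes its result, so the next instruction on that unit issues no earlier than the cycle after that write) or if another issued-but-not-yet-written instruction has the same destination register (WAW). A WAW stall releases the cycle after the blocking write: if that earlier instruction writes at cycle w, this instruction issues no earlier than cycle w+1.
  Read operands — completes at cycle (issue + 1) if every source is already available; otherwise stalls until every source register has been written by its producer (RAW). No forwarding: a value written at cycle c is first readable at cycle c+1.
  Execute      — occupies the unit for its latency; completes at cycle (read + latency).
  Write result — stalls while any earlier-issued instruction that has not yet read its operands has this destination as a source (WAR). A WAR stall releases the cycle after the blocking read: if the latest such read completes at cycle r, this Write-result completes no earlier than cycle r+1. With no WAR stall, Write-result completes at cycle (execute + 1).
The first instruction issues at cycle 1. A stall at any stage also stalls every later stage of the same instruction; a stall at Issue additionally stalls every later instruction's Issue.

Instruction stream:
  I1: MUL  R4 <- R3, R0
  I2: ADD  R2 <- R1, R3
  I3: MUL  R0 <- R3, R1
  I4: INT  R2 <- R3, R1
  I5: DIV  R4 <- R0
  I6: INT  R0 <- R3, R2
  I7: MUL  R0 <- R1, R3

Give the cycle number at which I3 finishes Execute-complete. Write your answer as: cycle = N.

[I1] 1/2/6/7
[I2] 2/3/5/6
[I3] 8/9/13/14  (struct: MUL busy until I1 writes@7)
[I4] 9/10/11/12
[I5] 10/15/23/24  (RAW R0: wait I3 write@14)
[I6] 15/16/17/18  (WAW R0: wait I3 write@14)
[I7] 19/20/24/25  (WAW R0: wait I6 write@18)

cycle = 13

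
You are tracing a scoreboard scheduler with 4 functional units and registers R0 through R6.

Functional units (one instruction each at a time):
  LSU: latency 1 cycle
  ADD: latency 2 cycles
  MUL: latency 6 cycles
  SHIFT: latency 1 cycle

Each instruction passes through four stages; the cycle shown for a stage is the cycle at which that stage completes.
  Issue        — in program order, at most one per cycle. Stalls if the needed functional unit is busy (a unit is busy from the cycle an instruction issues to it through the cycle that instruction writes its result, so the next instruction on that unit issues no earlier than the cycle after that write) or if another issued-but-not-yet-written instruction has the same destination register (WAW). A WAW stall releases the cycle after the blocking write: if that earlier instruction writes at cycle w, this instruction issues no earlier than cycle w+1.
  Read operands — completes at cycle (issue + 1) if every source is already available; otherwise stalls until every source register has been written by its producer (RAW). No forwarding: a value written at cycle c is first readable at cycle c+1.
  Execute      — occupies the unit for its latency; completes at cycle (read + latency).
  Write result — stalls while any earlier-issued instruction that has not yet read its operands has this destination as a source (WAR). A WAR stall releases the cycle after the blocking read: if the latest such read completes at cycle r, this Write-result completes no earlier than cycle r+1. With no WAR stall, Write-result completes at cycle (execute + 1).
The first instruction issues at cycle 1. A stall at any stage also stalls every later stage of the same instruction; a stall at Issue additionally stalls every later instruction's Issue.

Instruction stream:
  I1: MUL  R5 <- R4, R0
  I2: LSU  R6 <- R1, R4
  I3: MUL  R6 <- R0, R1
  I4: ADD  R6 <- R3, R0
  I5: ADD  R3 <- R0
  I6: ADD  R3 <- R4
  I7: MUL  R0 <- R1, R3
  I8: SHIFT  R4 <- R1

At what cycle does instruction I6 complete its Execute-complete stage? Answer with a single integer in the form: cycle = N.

cycle = 32

t=1  I1→MUL
t=2  I1 RO · I2→LSU
t=3  I2 RO
t=4  I2 EX
t=5  I2 WR R6
t=8  I1 EX
t=9  I1 WR R5
t=10  I3→MUL
t=11  I3 RO
t=17  I3 EX
t=18  I3 WR R6
t=19  I4→ADD
t=20  I4 RO
t=22  I4 EX
t=23  I4 WR R6
t=24  I5→ADD
t=25  I5 RO
t=27  I5 EX
t=28  I5 WR R3
t=29  I6→ADD
t=30  I6 RO · I7→MUL
t=31  I8→SHIFT
t=32  I6 EX · I8 RO
t=33  I6 WR R3 · I8 EX
t=34  I7 RO · I8 WR R4
t=40  I7 EX
t=41  I7 WR R0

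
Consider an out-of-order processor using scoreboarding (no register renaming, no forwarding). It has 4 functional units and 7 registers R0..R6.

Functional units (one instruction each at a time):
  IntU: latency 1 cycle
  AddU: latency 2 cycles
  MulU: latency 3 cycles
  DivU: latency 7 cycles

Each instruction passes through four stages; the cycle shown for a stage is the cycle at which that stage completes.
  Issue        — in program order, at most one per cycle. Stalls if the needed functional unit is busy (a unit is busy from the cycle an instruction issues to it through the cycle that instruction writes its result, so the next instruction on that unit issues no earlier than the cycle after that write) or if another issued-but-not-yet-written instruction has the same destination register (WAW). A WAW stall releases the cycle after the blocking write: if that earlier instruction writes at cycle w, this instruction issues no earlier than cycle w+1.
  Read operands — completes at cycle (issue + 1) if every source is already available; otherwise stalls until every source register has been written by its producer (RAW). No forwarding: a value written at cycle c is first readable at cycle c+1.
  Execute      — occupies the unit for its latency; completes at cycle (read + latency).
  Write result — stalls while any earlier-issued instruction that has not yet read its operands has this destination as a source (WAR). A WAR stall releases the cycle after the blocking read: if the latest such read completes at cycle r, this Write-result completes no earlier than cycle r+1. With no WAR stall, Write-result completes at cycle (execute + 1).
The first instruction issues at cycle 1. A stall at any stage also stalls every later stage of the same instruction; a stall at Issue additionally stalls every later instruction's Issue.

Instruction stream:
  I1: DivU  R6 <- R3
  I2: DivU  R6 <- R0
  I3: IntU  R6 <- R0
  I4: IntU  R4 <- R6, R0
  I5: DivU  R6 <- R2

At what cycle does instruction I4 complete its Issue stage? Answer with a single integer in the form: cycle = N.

[1] issue I1 (DivU)
[2] I1 read-ops
[9] I1 finished on DivU
[10] I1→R6
[11] issue I2 (DivU)
[12] I2 read-ops
[19] I2 finished on DivU
[20] I2→R6
[21] issue I3 (IntU)
[22] I3 read-ops
[23] I3 finished on IntU
[24] I3→R6
[25] issue I4 (IntU)
[26] I4 read-ops | issue I5 (DivU)
[27] I4 finished on IntU | I5 read-ops
[28] I4→R4
[34] I5 finished on DivU
[35] I5→R6

cycle = 25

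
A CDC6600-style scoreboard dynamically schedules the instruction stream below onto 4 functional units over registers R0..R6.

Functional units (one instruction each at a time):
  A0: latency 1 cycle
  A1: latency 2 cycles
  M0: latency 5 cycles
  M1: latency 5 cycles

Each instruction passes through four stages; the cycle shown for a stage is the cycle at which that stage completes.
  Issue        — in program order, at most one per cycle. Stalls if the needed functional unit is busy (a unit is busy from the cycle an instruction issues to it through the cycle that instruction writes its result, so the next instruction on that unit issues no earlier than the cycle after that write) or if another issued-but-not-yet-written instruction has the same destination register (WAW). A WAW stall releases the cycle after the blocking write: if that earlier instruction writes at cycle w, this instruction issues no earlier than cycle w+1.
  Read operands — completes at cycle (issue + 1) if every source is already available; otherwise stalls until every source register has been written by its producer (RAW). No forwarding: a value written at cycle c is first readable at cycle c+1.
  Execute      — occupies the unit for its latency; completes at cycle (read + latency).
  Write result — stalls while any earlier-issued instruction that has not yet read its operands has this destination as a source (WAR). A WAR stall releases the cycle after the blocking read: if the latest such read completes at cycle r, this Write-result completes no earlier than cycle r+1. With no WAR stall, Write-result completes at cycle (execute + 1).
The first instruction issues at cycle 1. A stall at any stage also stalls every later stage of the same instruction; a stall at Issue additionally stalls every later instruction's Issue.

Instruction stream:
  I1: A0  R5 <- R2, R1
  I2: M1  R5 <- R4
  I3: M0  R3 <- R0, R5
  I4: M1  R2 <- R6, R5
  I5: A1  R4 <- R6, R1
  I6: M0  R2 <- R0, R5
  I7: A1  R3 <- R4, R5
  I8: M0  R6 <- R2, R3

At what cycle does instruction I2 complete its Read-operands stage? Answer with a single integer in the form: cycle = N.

cycle = 6

[1] I1 dispatched to A0
[2] I1 operands ready
[3] I1 complete
[4] R5←I1
[5] I2 dispatched to M1
[6] I2 operands ready; I3 dispatched to M0
[11] I2 complete
[12] R5←I2
[13] I3 operands ready; I4 dispatched to M1
[14] I4 operands ready; I5 dispatched to A1
[15] I5 operands ready
[17] I5 complete
[18] I3 complete; R4←I5
[19] R3←I3; I4 complete
[20] R2←I4
[21] I6 dispatched to M0
[22] I6 operands ready; I7 dispatched to A1
[23] I7 operands ready
[25] I7 complete
[26] R3←I7
[27] I6 complete
[28] R2←I6
[29] I8 dispatched to M0
[30] I8 operands ready
[35] I8 complete
[36] R6←I8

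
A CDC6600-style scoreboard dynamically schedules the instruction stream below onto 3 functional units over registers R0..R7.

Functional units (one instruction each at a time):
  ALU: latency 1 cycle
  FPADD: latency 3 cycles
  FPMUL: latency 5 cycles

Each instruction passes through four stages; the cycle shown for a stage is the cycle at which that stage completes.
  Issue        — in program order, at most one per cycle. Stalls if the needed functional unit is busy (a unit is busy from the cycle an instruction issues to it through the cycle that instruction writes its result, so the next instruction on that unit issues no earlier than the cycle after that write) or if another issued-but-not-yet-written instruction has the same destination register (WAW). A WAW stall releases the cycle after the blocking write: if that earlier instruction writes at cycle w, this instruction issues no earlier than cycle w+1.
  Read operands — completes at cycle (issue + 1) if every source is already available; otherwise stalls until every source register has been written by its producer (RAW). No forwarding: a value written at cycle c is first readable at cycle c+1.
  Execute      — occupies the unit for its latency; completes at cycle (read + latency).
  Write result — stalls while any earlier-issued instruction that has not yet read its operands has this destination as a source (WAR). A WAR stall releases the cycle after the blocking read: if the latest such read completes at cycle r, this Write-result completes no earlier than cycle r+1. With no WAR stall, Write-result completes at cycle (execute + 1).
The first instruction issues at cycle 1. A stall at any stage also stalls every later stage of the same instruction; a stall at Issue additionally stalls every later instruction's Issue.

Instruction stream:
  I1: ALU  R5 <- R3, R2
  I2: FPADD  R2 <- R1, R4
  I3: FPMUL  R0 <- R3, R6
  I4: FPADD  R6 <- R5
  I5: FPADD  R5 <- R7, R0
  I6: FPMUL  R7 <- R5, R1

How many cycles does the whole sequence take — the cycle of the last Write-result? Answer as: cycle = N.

cycle = 26

c1: I1 dispatched to ALU
c2: I1 operands ready; I2 dispatched to FPADD
c3: I1 complete; I2 operands ready; I3 dispatched to FPMUL
c4: R5←I1; I3 operands ready
c6: I2 complete
c7: R2←I2
c8: I4 dispatched to FPADD
c9: I3 complete; I4 operands ready
c10: R0←I3
c12: I4 complete
c13: R6←I4
c14: I5 dispatched to FPADD
c15: I5 operands ready; I6 dispatched to FPMUL
c18: I5 complete
c19: R5←I5
c20: I6 operands ready
c25: I6 complete
c26: R7←I6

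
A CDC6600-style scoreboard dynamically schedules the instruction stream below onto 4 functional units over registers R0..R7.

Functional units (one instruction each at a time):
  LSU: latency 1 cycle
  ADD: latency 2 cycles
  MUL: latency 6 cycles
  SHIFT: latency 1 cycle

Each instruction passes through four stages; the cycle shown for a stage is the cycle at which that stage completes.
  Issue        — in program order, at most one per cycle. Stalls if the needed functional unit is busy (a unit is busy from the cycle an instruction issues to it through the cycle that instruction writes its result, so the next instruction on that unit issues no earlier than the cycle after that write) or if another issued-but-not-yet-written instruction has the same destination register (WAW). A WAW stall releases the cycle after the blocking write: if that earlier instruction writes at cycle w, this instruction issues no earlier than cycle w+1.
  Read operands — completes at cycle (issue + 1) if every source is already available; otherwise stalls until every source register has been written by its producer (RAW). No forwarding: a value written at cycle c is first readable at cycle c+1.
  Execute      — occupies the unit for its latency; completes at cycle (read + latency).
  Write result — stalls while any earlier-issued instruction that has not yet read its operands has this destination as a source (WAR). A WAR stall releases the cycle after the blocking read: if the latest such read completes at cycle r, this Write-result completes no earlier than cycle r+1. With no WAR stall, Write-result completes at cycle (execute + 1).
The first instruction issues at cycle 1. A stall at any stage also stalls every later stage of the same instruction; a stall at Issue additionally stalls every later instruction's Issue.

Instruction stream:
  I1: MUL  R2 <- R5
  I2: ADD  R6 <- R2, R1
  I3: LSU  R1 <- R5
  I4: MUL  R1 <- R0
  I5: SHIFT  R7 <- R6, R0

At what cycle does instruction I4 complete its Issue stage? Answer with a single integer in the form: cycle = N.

[I1] 1/2/8/9
[I2] 2/10/12/13  (RAW R2: wait I1 write@9)
[I3] 3/4/5/11  (WAR R1: wait I2 read@10)
[I4] 12/13/19/20  (WAW R1: wait I3 write@11)
[I5] 13/14/15/16

cycle = 12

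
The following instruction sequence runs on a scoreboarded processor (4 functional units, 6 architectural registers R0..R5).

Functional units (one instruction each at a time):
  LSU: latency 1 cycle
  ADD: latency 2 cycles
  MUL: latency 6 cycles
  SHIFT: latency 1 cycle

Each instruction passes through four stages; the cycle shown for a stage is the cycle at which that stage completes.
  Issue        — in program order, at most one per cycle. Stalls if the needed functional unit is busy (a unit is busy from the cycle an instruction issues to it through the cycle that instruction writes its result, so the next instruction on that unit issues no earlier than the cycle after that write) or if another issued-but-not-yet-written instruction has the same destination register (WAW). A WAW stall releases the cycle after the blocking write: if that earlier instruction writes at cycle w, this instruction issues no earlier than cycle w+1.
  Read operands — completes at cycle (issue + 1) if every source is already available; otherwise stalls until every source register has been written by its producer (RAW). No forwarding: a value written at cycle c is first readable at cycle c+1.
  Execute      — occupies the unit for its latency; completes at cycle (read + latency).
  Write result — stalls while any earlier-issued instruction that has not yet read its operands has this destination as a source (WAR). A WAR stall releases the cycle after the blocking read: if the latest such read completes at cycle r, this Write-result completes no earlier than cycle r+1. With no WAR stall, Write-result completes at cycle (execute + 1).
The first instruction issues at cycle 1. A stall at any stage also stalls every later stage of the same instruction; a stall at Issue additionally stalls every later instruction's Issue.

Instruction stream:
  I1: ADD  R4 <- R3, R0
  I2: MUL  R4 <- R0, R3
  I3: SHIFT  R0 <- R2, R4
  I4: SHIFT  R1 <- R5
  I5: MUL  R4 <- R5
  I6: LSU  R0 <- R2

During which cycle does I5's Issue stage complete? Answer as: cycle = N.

cycle = 19

c1: I1 issues→ADD
c2: I1 reads
c4: I1 exec-done
c5: I1 writes R4
c6: I2 issues→MUL
c7: I2 reads; I3 issues→SHIFT
c13: I2 exec-done
c14: I2 writes R4
c15: I3 reads
c16: I3 exec-done
c17: I3 writes R0
c18: I4 issues→SHIFT
c19: I4 reads; I5 issues→MUL
c20: I4 exec-done; I5 reads; I6 issues→LSU
c21: I4 writes R1; I6 reads
c22: I6 exec-done
c23: I6 writes R0
c26: I5 exec-done
c27: I5 writes R4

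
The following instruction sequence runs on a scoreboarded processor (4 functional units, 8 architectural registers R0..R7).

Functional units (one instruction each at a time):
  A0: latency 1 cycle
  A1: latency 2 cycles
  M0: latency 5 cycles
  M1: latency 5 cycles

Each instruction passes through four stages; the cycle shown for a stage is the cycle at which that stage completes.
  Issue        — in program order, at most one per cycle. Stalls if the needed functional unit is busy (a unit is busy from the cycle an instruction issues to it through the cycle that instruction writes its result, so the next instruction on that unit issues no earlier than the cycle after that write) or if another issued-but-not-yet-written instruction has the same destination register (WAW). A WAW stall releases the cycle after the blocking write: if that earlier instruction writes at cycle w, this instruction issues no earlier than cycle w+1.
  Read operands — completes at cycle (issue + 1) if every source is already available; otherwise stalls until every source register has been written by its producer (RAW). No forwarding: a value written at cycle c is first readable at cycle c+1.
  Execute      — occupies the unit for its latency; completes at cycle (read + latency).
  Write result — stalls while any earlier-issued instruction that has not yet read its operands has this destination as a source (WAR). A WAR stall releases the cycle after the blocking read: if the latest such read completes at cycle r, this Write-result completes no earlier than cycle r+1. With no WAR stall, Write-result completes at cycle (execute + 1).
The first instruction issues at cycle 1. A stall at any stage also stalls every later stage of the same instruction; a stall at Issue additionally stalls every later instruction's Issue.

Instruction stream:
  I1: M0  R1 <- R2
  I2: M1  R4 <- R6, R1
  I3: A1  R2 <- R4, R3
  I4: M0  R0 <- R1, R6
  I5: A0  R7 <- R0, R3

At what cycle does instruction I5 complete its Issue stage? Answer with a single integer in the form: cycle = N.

cycle = 10

c1: I1→M0
c2: I1 RO, I2→M1
c3: I3→A1
c7: I1 EX
c8: I1 WR R1
c9: I2 RO, I4→M0
c10: I4 RO, I5→A0
c14: I2 EX
c15: I2 WR R4, I4 EX
c16: I3 RO, I4 WR R0
c17: I5 RO
c18: I3 EX, I5 EX
c19: I3 WR R2, I5 WR R7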